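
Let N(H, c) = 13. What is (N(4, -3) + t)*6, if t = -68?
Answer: -330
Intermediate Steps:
(N(4, -3) + t)*6 = (13 - 68)*6 = -55*6 = -330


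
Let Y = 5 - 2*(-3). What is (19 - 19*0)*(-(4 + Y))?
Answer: -285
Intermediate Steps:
Y = 11 (Y = 5 + 6 = 11)
(19 - 19*0)*(-(4 + Y)) = (19 - 19*0)*(-(4 + 11)) = (19 + 0)*(-1*15) = 19*(-15) = -285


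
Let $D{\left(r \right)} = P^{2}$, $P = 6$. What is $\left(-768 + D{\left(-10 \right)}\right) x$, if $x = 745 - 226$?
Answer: $-379908$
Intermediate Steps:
$x = 519$
$D{\left(r \right)} = 36$ ($D{\left(r \right)} = 6^{2} = 36$)
$\left(-768 + D{\left(-10 \right)}\right) x = \left(-768 + 36\right) 519 = \left(-732\right) 519 = -379908$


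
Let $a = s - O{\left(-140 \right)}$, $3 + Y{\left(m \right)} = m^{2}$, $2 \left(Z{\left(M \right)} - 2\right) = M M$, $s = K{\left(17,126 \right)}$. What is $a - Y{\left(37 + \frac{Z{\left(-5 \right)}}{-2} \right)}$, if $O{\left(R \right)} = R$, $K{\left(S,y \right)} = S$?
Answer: $- \frac{11601}{16} \approx -725.06$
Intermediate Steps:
$s = 17$
$Z{\left(M \right)} = 2 + \frac{M^{2}}{2}$ ($Z{\left(M \right)} = 2 + \frac{M M}{2} = 2 + \frac{M^{2}}{2}$)
$Y{\left(m \right)} = -3 + m^{2}$
$a = 157$ ($a = 17 - -140 = 17 + 140 = 157$)
$a - Y{\left(37 + \frac{Z{\left(-5 \right)}}{-2} \right)} = 157 - \left(-3 + \left(37 + \frac{2 + \frac{\left(-5\right)^{2}}{2}}{-2}\right)^{2}\right) = 157 - \left(-3 + \left(37 + \left(2 + \frac{1}{2} \cdot 25\right) \left(- \frac{1}{2}\right)\right)^{2}\right) = 157 - \left(-3 + \left(37 + \left(2 + \frac{25}{2}\right) \left(- \frac{1}{2}\right)\right)^{2}\right) = 157 - \left(-3 + \left(37 + \frac{29}{2} \left(- \frac{1}{2}\right)\right)^{2}\right) = 157 - \left(-3 + \left(37 - \frac{29}{4}\right)^{2}\right) = 157 - \left(-3 + \left(\frac{119}{4}\right)^{2}\right) = 157 - \left(-3 + \frac{14161}{16}\right) = 157 - \frac{14113}{16} = - \frac{11601}{16}$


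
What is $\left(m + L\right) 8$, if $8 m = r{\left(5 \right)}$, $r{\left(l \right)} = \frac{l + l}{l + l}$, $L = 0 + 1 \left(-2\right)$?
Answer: $-15$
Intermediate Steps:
$L = -2$ ($L = 0 - 2 = -2$)
$r{\left(l \right)} = 1$ ($r{\left(l \right)} = \frac{2 l}{2 l} = 2 l \frac{1}{2 l} = 1$)
$m = \frac{1}{8}$ ($m = \frac{1}{8} \cdot 1 = \frac{1}{8} \approx 0.125$)
$\left(m + L\right) 8 = \left(\frac{1}{8} - 2\right) 8 = \left(- \frac{15}{8}\right) 8 = -15$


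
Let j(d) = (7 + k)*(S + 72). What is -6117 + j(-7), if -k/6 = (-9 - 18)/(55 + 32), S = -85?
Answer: -180734/29 ≈ -6232.2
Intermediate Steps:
k = 54/29 (k = -6*(-9 - 18)/(55 + 32) = -(-162)/87 = -6*(-9/29) = 54/29 ≈ 1.8621)
j(d) = -3341/29 (j(d) = (7 + 54/29)*(-85 + 72) = (257/29)*(-13) = -3341/29)
-6117 + j(-7) = -6117 - 3341/29 = -180734/29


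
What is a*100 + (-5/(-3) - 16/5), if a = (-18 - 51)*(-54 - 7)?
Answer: 6313477/15 ≈ 4.2090e+5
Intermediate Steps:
a = 4209 (a = -69*(-61) = 4209)
a*100 + (-5/(-3) - 16/5) = 4209*100 + (-5/(-3) - 16/5) = 420900 + (-5*(-1/3) - 16*1/5) = 420900 + (5/3 - 16/5) = 420900 - 23/15 = 6313477/15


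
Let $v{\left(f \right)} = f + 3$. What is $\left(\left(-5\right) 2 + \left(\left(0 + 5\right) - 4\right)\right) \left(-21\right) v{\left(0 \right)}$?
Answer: $567$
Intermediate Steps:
$v{\left(f \right)} = 3 + f$
$\left(\left(-5\right) 2 + \left(\left(0 + 5\right) - 4\right)\right) \left(-21\right) v{\left(0 \right)} = \left(\left(-5\right) 2 + \left(\left(0 + 5\right) - 4\right)\right) \left(-21\right) \left(3 + 0\right) = \left(-10 + \left(5 - 4\right)\right) \left(-21\right) 3 = \left(-10 + 1\right) \left(-21\right) 3 = \left(-9\right) \left(-21\right) 3 = 189 \cdot 3 = 567$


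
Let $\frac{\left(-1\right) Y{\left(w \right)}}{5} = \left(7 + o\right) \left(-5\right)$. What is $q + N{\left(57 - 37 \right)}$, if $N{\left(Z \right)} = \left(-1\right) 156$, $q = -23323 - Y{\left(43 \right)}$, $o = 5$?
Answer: $-23779$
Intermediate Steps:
$Y{\left(w \right)} = 300$ ($Y{\left(w \right)} = - 5 \left(7 + 5\right) \left(-5\right) = - 5 \cdot 12 \left(-5\right) = \left(-5\right) \left(-60\right) = 300$)
$q = -23623$ ($q = -23323 - 300 = -23623$)
$N{\left(Z \right)} = -156$
$q + N{\left(57 - 37 \right)} = -23623 - 156 = -23779$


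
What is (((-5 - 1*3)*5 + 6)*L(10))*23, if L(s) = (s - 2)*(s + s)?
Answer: -125120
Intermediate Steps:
L(s) = 2*s*(-2 + s) (L(s) = (-2 + s)*(2*s) = 2*s*(-2 + s))
(((-5 - 1*3)*5 + 6)*L(10))*23 = (((-5 - 1*3)*5 + 6)*(2*10*(-2 + 10)))*23 = (((-5 - 3)*5 + 6)*(2*10*8))*23 = ((-8*5 + 6)*160)*23 = ((-40 + 6)*160)*23 = -34*160*23 = -5440*23 = -125120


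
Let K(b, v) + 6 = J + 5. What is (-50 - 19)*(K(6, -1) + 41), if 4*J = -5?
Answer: -10695/4 ≈ -2673.8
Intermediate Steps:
J = -5/4 (J = (¼)*(-5) = -5/4 ≈ -1.2500)
K(b, v) = -9/4 (K(b, v) = -6 + (-5/4 + 5) = -6 + 15/4 = -9/4)
(-50 - 19)*(K(6, -1) + 41) = (-50 - 19)*(-9/4 + 41) = -69*155/4 = -10695/4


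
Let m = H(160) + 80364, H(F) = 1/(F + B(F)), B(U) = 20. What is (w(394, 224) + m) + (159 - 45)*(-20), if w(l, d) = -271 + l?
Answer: 14077261/180 ≈ 78207.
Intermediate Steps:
H(F) = 1/(20 + F) (H(F) = 1/(F + 20) = 1/(20 + F))
m = 14465521/180 (m = 1/(20 + 160) + 80364 = 1/180 + 80364 = 14465521/180 ≈ 80364.)
(w(394, 224) + m) + (159 - 45)*(-20) = ((-271 + 394) + 14465521/180) + (159 - 45)*(-20) = (123 + 14465521/180) + 114*(-20) = 14487661/180 - 2280 = 14077261/180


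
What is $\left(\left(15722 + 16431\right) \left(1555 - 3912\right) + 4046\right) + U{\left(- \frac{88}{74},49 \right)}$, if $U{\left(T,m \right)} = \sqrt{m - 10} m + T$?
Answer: $- \frac{2803881319}{37} + 49 \sqrt{39} \approx -7.578 \cdot 10^{7}$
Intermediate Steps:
$U{\left(T,m \right)} = T + m \sqrt{-10 + m}$ ($U{\left(T,m \right)} = \sqrt{-10 + m} m + T = m \sqrt{-10 + m} + T = T + m \sqrt{-10 + m}$)
$\left(\left(15722 + 16431\right) \left(1555 - 3912\right) + 4046\right) + U{\left(- \frac{88}{74},49 \right)} = \left(\left(15722 + 16431\right) \left(1555 - 3912\right) + 4046\right) + \left(- \frac{88}{74} + 49 \sqrt{-10 + 49}\right) = \left(32153 \left(-2357\right) + 4046\right) + \left(\left(-88\right) \frac{1}{74} + 49 \sqrt{39}\right) = \left(-75784621 + 4046\right) - \left(\frac{44}{37} - 49 \sqrt{39}\right) = -75780575 - \left(\frac{44}{37} - 49 \sqrt{39}\right) = - \frac{2803881319}{37} + 49 \sqrt{39}$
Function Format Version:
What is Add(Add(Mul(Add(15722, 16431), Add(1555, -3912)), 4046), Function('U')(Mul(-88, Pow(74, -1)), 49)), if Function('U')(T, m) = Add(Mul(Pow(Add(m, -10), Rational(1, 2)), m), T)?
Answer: Add(Rational(-2803881319, 37), Mul(49, Pow(39, Rational(1, 2)))) ≈ -7.5780e+7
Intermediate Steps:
Function('U')(T, m) = Add(T, Mul(m, Pow(Add(-10, m), Rational(1, 2)))) (Function('U')(T, m) = Add(Mul(Pow(Add(-10, m), Rational(1, 2)), m), T) = Add(Mul(m, Pow(Add(-10, m), Rational(1, 2))), T) = Add(T, Mul(m, Pow(Add(-10, m), Rational(1, 2)))))
Add(Add(Mul(Add(15722, 16431), Add(1555, -3912)), 4046), Function('U')(Mul(-88, Pow(74, -1)), 49)) = Add(Add(Mul(Add(15722, 16431), Add(1555, -3912)), 4046), Add(Mul(-88, Pow(74, -1)), Mul(49, Pow(Add(-10, 49), Rational(1, 2))))) = Add(Add(Mul(32153, -2357), 4046), Add(Mul(-88, Rational(1, 74)), Mul(49, Pow(39, Rational(1, 2))))) = Add(Add(-75784621, 4046), Add(Rational(-44, 37), Mul(49, Pow(39, Rational(1, 2))))) = Add(-75780575, Add(Rational(-44, 37), Mul(49, Pow(39, Rational(1, 2))))) = Add(Rational(-2803881319, 37), Mul(49, Pow(39, Rational(1, 2))))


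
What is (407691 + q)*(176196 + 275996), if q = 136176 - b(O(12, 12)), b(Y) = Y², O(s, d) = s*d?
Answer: 236555653152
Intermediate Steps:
O(s, d) = d*s
q = 115440 (q = 136176 - (12*12)² = 136176 - 1*144² = 136176 - 1*20736 = 136176 - 20736 = 115440)
(407691 + q)*(176196 + 275996) = (407691 + 115440)*(176196 + 275996) = 523131*452192 = 236555653152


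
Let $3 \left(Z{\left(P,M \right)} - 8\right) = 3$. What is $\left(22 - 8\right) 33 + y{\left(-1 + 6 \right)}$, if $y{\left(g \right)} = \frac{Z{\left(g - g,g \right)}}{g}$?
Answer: $\frac{2319}{5} \approx 463.8$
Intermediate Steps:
$Z{\left(P,M \right)} = 9$ ($Z{\left(P,M \right)} = 8 + \frac{1}{3} \cdot 3 = 8 + 1 = 9$)
$y{\left(g \right)} = \frac{9}{g}$
$\left(22 - 8\right) 33 + y{\left(-1 + 6 \right)} = \left(22 - 8\right) 33 + \frac{9}{-1 + 6} = 14 \cdot 33 + \frac{9}{5} = 462 + 9 \cdot \frac{1}{5} = 462 + \frac{9}{5} = \frac{2319}{5}$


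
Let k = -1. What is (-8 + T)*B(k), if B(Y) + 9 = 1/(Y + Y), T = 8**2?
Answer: -532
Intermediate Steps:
T = 64
B(Y) = -9 + 1/(2*Y) (B(Y) = -9 + 1/(Y + Y) = -9 + 1/(2*Y))
(-8 + T)*B(k) = (-8 + 64)*(-9 + (1/2)/(-1)) = 56*(-9 + (1/2)*(-1)) = 56*(-9 - 1/2) = 56*(-19/2) = -532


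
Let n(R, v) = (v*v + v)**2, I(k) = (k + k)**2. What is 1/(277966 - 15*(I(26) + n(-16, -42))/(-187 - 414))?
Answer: 601/211577386 ≈ 2.8406e-6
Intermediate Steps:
I(k) = 4*k**2 (I(k) = (2*k)**2 = 4*k**2)
n(R, v) = (v + v**2)**2 (n(R, v) = (v**2 + v)**2 = (v + v**2)**2)
1/(277966 - 15*(I(26) + n(-16, -42))/(-187 - 414)) = 1/(277966 - 15*(4*26**2 + (-42)**2*(1 - 42)**2)/(-187 - 414)) = 1/(277966 - 15*(4*676 + 1764*(-41)**2)/(-601)) = 1/(277966 - 15*(2704 + 1764*1681)*(-1)/601) = 1/(277966 - 15*(2704 + 2965284)*(-1)/601) = 1/(277966 - 44519820*(-1)/601) = 1/(277966 - 15*(-2967988/601)) = 1/(277966 + 44519820/601) = 1/(211577386/601) = 601/211577386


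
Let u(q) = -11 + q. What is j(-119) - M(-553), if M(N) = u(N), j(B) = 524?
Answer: 1088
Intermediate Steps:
M(N) = -11 + N
j(-119) - M(-553) = 524 - (-11 - 553) = 524 - 1*(-564) = 524 + 564 = 1088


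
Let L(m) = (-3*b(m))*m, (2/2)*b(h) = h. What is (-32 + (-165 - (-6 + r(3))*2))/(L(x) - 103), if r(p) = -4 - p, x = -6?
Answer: 171/211 ≈ 0.81043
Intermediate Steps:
b(h) = h
L(m) = -3*m² (L(m) = (-3*m)*m = -3*m²)
(-32 + (-165 - (-6 + r(3))*2))/(L(x) - 103) = (-32 + (-165 - (-6 + (-4 - 1*3))*2))/(-3*(-6)² - 103) = (-32 + (-165 - (-6 + (-4 - 3))*2))/(-3*36 - 103) = (-32 + (-165 - (-6 - 7)*2))/(-108 - 103) = (-32 + (-165 - (-13)*2))/(-211) = (-32 + (-165 - 1*(-26)))*(-1/211) = (-32 + (-165 + 26))*(-1/211) = (-32 - 139)*(-1/211) = -171*(-1/211) = 171/211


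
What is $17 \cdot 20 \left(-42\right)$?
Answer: $-14280$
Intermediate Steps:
$17 \cdot 20 \left(-42\right) = 340 \left(-42\right) = -14280$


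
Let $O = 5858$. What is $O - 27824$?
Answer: $-21966$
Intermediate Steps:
$O - 27824 = 5858 - 27824 = -21966$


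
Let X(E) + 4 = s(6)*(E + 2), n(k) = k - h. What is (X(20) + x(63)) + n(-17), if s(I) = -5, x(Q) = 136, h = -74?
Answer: 79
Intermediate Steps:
n(k) = 74 + k (n(k) = k - 1*(-74) = k + 74 = 74 + k)
X(E) = -14 - 5*E (X(E) = -4 - 5*(E + 2) = -4 - 5*(2 + E) = -4 + (-10 - 5*E) = -14 - 5*E)
(X(20) + x(63)) + n(-17) = ((-14 - 5*20) + 136) + (74 - 17) = ((-14 - 100) + 136) + 57 = (-114 + 136) + 57 = 22 + 57 = 79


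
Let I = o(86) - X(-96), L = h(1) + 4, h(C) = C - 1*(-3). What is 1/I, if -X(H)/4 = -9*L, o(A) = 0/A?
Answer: -1/288 ≈ -0.0034722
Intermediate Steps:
o(A) = 0
h(C) = 3 + C (h(C) = C + 3 = 3 + C)
L = 8 (L = (3 + 1) + 4 = 4 + 4 = 8)
X(H) = 288 (X(H) = -(-36)*8 = -4*(-72) = 288)
I = -288 (I = 0 - 1*288 = 0 - 288 = -288)
1/I = 1/(-288) = -1/288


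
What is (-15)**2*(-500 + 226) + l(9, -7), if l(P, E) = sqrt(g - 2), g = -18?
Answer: -61650 + 2*I*sqrt(5) ≈ -61650.0 + 4.4721*I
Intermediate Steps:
l(P, E) = 2*I*sqrt(5) (l(P, E) = sqrt(-18 - 2) = sqrt(-20) = 2*I*sqrt(5))
(-15)**2*(-500 + 226) + l(9, -7) = (-15)**2*(-500 + 226) + 2*I*sqrt(5) = 225*(-274) + 2*I*sqrt(5) = -61650 + 2*I*sqrt(5)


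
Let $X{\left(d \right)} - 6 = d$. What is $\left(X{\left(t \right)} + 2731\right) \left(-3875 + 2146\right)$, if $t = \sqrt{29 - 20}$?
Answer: $-4737460$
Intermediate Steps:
$t = 3$ ($t = \sqrt{9} = 3$)
$X{\left(d \right)} = 6 + d$
$\left(X{\left(t \right)} + 2731\right) \left(-3875 + 2146\right) = \left(\left(6 + 3\right) + 2731\right) \left(-3875 + 2146\right) = \left(9 + 2731\right) \left(-1729\right) = 2740 \left(-1729\right) = -4737460$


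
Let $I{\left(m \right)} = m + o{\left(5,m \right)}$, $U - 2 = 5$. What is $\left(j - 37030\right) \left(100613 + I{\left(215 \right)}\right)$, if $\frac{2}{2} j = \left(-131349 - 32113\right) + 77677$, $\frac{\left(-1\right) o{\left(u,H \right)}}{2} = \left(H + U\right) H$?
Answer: $-659270920$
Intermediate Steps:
$U = 7$ ($U = 2 + 5 = 7$)
$o{\left(u,H \right)} = - 2 H \left(7 + H\right)$ ($o{\left(u,H \right)} = - 2 \left(H + 7\right) H = - 2 \left(7 + H\right) H = - 2 H \left(7 + H\right)$)
$I{\left(m \right)} = m - 2 m \left(7 + m\right)$
$j = -85785$ ($j = \left(-131349 - 32113\right) + 77677 = -163462 + 77677 = -85785$)
$\left(j - 37030\right) \left(100613 + I{\left(215 \right)}\right) = \left(-85785 - 37030\right) \left(100613 + 215 \left(-13 - 430\right)\right) = - 122815 \left(100613 + 215 \left(-13 - 430\right)\right) = - 122815 \left(100613 + 215 \left(-443\right)\right) = - 122815 \left(100613 - 95245\right) = \left(-122815\right) 5368 = -659270920$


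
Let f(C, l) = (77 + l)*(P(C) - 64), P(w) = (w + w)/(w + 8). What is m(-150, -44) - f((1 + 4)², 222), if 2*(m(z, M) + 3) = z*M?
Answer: 725339/33 ≈ 21980.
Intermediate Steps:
P(w) = 2*w/(8 + w) (P(w) = (2*w)/(8 + w) = 2*w/(8 + w))
f(C, l) = (-64 + 2*C/(8 + C))*(77 + l) (f(C, l) = (77 + l)*(2*C/(8 + C) - 64) = (77 + l)*(-64 + 2*C/(8 + C)) = (-64 + 2*C/(8 + C))*(77 + l))
m(z, M) = -3 + M*z/2 (m(z, M) = -3 + (z*M)/2 = -3 + (M*z)/2 = -3 + M*z/2)
m(-150, -44) - f((1 + 4)², 222) = (-3 + (½)*(-44)*(-150)) - 2*(-19712 - 2387*(1 + 4)² - 256*222 - 31*(1 + 4)²*222)/(8 + (1 + 4)²) = (-3 + 3300) - 2*(-19712 - 2387*5² - 56832 - 31*5²*222)/(8 + 5²) = 3297 - 2*(-19712 - 2387*25 - 56832 - 31*25*222)/(8 + 25) = 3297 - 2*(-19712 - 59675 - 56832 - 172050)/33 = 3297 - 2*(-308269)/33 = 3297 - 1*(-616538/33) = 3297 + 616538/33 = 725339/33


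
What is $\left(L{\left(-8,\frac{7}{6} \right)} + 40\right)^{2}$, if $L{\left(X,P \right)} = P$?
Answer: $\frac{61009}{36} \approx 1694.7$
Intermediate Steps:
$\left(L{\left(-8,\frac{7}{6} \right)} + 40\right)^{2} = \left(\frac{7}{6} + 40\right)^{2} = \left(\frac{247}{6}\right)^{2} = \frac{61009}{36}$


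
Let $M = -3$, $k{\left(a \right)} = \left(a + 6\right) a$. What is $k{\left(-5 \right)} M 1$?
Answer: $15$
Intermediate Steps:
$k{\left(a \right)} = a \left(6 + a\right)$ ($k{\left(a \right)} = \left(6 + a\right) a = a \left(6 + a\right)$)
$k{\left(-5 \right)} M 1 = - 5 \left(6 - 5\right) \left(\left(-3\right) 1\right) = \left(-5\right) 1 \left(-3\right) = \left(-5\right) \left(-3\right) = 15$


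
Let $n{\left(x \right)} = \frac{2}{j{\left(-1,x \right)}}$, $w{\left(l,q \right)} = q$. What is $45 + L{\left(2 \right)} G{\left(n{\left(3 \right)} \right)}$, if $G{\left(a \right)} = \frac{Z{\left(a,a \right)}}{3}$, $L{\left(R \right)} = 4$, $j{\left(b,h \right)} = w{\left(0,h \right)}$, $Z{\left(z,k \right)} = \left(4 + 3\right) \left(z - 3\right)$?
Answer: $\frac{209}{9} \approx 23.222$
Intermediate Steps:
$Z{\left(z,k \right)} = -21 + 7 z$ ($Z{\left(z,k \right)} = 7 \left(-3 + z\right) = -21 + 7 z$)
$j{\left(b,h \right)} = h$
$n{\left(x \right)} = \frac{2}{x}$
$G{\left(a \right)} = -7 + \frac{7 a}{3}$ ($G{\left(a \right)} = \frac{-21 + 7 a}{3} = \left(-21 + 7 a\right) \frac{1}{3} = -7 + \frac{7 a}{3}$)
$45 + L{\left(2 \right)} G{\left(n{\left(3 \right)} \right)} = 45 + 4 \left(-7 + \frac{7 \cdot \frac{2}{3}}{3}\right) = 45 + 4 \left(-7 + \frac{7 \cdot 2 \cdot \frac{1}{3}}{3}\right) = 45 + 4 \left(-7 + \frac{7}{3} \cdot \frac{2}{3}\right) = 45 + 4 \left(-7 + \frac{14}{9}\right) = 45 + 4 \left(- \frac{49}{9}\right) = 45 - \frac{196}{9} = \frac{209}{9}$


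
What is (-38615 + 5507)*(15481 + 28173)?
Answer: -1445296632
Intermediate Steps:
(-38615 + 5507)*(15481 + 28173) = -33108*43654 = -1445296632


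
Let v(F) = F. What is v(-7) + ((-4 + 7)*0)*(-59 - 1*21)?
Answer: -7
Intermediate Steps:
v(-7) + ((-4 + 7)*0)*(-59 - 1*21) = -7 + ((-4 + 7)*0)*(-59 - 1*21) = -7 + (3*0)*(-59 - 21) = -7 + 0*(-80) = -7 + 0 = -7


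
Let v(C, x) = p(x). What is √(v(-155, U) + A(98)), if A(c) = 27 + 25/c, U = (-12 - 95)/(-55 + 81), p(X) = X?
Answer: 2*√47905/91 ≈ 4.8104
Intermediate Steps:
U = -107/26 ≈ -4.1154
v(C, x) = x
√(v(-155, U) + A(98)) = √(-107/26 + (27 + 25/98)) = √(-107/26 + 2671/98) = √(14740/637) = 2*√47905/91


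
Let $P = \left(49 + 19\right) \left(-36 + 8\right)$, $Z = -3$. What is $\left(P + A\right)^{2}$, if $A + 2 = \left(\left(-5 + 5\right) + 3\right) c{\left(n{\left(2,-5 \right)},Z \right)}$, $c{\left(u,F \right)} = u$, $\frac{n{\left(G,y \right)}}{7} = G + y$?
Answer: $3876961$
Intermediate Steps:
$n{\left(G,y \right)} = 7 G + 7 y$ ($n{\left(G,y \right)} = 7 \left(G + y\right) = 7 G + 7 y$)
$P = -1904$ ($P = 68 \left(-28\right) = -1904$)
$A = -65$ ($A = -2 + \left(\left(-5 + 5\right) + 3\right) \left(7 \cdot 2 + 7 \left(-5\right)\right) = -2 + \left(0 + 3\right) \left(14 - 35\right) = -2 + 3 \left(-21\right) = -2 - 63 = -65$)
$\left(P + A\right)^{2} = \left(-1904 - 65\right)^{2} = \left(-1969\right)^{2} = 3876961$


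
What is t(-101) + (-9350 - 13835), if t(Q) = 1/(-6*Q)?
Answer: -14050109/606 ≈ -23185.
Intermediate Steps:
t(Q) = -1/(6*Q)
t(-101) + (-9350 - 13835) = -⅙/(-101) + (-9350 - 13835) = -⅙*(-1/101) - 23185 = 1/606 - 23185 = -14050109/606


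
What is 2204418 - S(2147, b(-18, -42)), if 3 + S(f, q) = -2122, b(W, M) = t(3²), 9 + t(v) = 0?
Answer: 2206543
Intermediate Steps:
t(v) = -9 (t(v) = -9 + 0 = -9)
b(W, M) = -9
S(f, q) = -2125 (S(f, q) = -3 - 2122 = -2125)
2204418 - S(2147, b(-18, -42)) = 2204418 - 1*(-2125) = 2204418 + 2125 = 2206543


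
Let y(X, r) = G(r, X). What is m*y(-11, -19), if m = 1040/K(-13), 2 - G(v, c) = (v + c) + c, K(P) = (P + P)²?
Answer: 860/13 ≈ 66.154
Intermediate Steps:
K(P) = 4*P² (K(P) = (2*P)² = 4*P²)
G(v, c) = 2 - v - 2*c (G(v, c) = 2 - ((v + c) + c) = 2 - ((c + v) + c) = 2 - (v + 2*c) = 2 + (-v - 2*c) = 2 - v - 2*c)
m = 20/13 (m = 1040/((4*(-13)²)) = 1040/((4*169)) = 1040/676 = 1040*(1/676) = 20/13 ≈ 1.5385)
y(X, r) = 2 - r - 2*X
m*y(-11, -19) = 20*(2 - 1*(-19) - 2*(-11))/13 = 20*(2 + 19 + 22)/13 = (20/13)*43 = 860/13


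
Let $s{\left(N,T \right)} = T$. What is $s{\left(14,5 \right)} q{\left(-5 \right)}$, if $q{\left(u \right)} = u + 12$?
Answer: $35$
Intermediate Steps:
$q{\left(u \right)} = 12 + u$
$s{\left(14,5 \right)} q{\left(-5 \right)} = 5 \left(12 - 5\right) = 5 \cdot 7 = 35$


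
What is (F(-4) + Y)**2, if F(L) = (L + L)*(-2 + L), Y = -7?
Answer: 1681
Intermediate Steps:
F(L) = 2*L*(-2 + L) (F(L) = (2*L)*(-2 + L) = 2*L*(-2 + L))
(F(-4) + Y)**2 = (2*(-4)*(-2 - 4) - 7)**2 = (2*(-4)*(-6) - 7)**2 = (48 - 7)**2 = 41**2 = 1681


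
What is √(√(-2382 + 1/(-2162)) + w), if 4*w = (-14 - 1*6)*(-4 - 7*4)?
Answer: √(747879040 + 2162*I*√11134051370)/2162 ≈ 12.792 + 1.9076*I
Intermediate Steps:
w = 160 (w = ((-14 - 1*6)*(-4 - 7*4))/4 = ((-14 - 6)*(-4 - 28))/4 = (-20*(-32))/4 = (¼)*640 = 160)
√(√(-2382 + 1/(-2162)) + w) = √(√(-2382 + 1/(-2162)) + 160) = √(√(-2382 - 1/2162) + 160) = √(√(-5149885/2162) + 160) = √(I*√11134051370/2162 + 160) = √(160 + I*√11134051370/2162)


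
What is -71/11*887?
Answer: -62977/11 ≈ -5725.2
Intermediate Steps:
-71/11*887 = -62977/11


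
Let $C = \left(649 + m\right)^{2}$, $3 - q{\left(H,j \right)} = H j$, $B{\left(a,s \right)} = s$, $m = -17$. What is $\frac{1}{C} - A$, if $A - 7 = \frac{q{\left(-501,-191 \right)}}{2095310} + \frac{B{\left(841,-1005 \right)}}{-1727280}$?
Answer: $- \frac{20945733110693353}{3011646189531840} \approx -6.9549$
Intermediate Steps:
$q{\left(H,j \right)} = 3 - H j$
$C = 399424$ ($C = \left(649 - 17\right)^{2} = 632^{2} = 399424$)
$A = \frac{839037840517}{120639568560}$ ($A = 7 + \left(\frac{3 - \left(-501\right) \left(-191\right)}{2095310} - \frac{1005}{-1727280}\right) = 7 + \left(\left(3 - 95691\right) \frac{1}{2095310} - - \frac{67}{115152}\right) = 7 + \left(\left(-95688\right) \frac{1}{2095310} + \frac{67}{115152}\right) = 7 + \left(- \frac{47844}{1047655} + \frac{67}{115152}\right) = 7 - \frac{5439139403}{120639568560} = \frac{839037840517}{120639568560} \approx 6.9549$)
$\frac{1}{C} - A = \frac{1}{399424} - \frac{839037840517}{120639568560} = - \frac{20945733110693353}{3011646189531840}$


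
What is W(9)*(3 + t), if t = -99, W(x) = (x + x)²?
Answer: -31104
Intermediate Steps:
W(x) = 4*x² (W(x) = (2*x)² = 4*x²)
W(9)*(3 + t) = (4*9²)*(3 - 99) = (4*81)*(-96) = 324*(-96) = -31104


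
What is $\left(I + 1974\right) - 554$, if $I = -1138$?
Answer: $282$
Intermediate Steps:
$\left(I + 1974\right) - 554 = \left(-1138 + 1974\right) - 554 = 836 - 554 = 282$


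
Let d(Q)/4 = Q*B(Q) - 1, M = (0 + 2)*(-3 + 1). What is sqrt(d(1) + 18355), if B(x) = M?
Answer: sqrt(18335) ≈ 135.41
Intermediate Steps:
M = -4 (M = 2*(-2) = -4)
B(x) = -4
d(Q) = -4 - 16*Q (d(Q) = 4*(Q*(-4) - 1) = 4*(-4*Q - 1) = 4*(-1 - 4*Q) = -4 - 16*Q)
sqrt(d(1) + 18355) = sqrt((-4 - 16*1) + 18355) = sqrt((-4 - 16) + 18355) = sqrt(-20 + 18355) = sqrt(18335)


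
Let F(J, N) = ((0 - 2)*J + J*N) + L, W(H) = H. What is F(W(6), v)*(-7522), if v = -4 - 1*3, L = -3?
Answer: 428754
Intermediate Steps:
v = -7 (v = -4 - 3 = -7)
F(J, N) = -3 - 2*J + J*N (F(J, N) = ((0 - 2)*J + J*N) - 3 = (-2*J + J*N) - 3 = -3 - 2*J + J*N)
F(W(6), v)*(-7522) = (-3 - 2*6 + 6*(-7))*(-7522) = (-3 - 12 - 42)*(-7522) = -57*(-7522) = 428754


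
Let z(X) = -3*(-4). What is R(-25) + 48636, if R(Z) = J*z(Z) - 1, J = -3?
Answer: 48599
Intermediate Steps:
z(X) = 12
R(Z) = -37 (R(Z) = -3*12 - 1 = -36 - 1 = -37)
R(-25) + 48636 = -37 + 48636 = 48599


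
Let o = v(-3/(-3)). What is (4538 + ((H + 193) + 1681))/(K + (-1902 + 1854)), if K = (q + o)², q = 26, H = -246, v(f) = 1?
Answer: 6166/681 ≈ 9.0543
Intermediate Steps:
o = 1
K = 729 (K = (26 + 1)² = 27² = 729)
(4538 + ((H + 193) + 1681))/(K + (-1902 + 1854)) = (4538 + ((-246 + 193) + 1681))/(729 + (-1902 + 1854)) = (4538 + (-53 + 1681))/(729 - 48) = (4538 + 1628)/681 = 6166*(1/681) = 6166/681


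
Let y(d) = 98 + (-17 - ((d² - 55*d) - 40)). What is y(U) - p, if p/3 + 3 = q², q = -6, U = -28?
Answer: -2302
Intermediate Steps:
p = 99 (p = -9 + 3*(-6)² = -9 + 3*36 = -9 + 108 = 99)
y(d) = 121 - d² + 55*d (y(d) = 98 + (-17 - (-40 + d² - 55*d)) = 98 + (-17 + (40 - d² + 55*d)) = 98 + (23 - d² + 55*d) = 121 - d² + 55*d)
y(U) - p = (121 - 1*(-28)² + 55*(-28)) - 1*99 = (121 - 1*784 - 1540) - 99 = (121 - 784 - 1540) - 99 = -2203 - 99 = -2302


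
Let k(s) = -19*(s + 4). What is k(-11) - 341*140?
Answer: -47607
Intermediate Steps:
k(s) = -76 - 19*s (k(s) = -19*(4 + s) = -76 - 19*s)
k(-11) - 341*140 = (-76 - 19*(-11)) - 341*140 = (-76 + 209) - 47740 = 133 - 47740 = -47607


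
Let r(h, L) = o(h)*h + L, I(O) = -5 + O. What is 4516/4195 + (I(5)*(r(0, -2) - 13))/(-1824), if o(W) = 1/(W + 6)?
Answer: 4516/4195 ≈ 1.0765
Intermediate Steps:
o(W) = 1/(6 + W)
r(h, L) = L + h/(6 + h) (r(h, L) = h/(6 + h) + L = L + h/(6 + h))
4516/4195 + (I(5)*(r(0, -2) - 13))/(-1824) = 4516/4195 + ((-5 + 5)*((0 - 2*(6 + 0))/(6 + 0) - 13))/(-1824) = 4516*(1/4195) + (0*((0 - 2*6)/6 - 13))*(-1/1824) = 4516/4195 + (0*((0 - 12)/6 - 13))*(-1/1824) = 4516/4195 + (0*((⅙)*(-12) - 13))*(-1/1824) = 4516/4195 + (0*(-2 - 13))*(-1/1824) = 4516/4195 + (0*(-15))*(-1/1824) = 4516/4195 + 0*(-1/1824) = 4516/4195 + 0 = 4516/4195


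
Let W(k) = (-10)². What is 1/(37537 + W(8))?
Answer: 1/37637 ≈ 2.6570e-5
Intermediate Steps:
W(k) = 100
1/(37537 + W(8)) = 1/(37537 + 100) = 1/37637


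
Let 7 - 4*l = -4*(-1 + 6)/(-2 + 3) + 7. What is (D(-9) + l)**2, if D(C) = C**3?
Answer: 524176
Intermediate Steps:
l = 5 (l = 7/4 - (-4*(-1 + 6)/(-2 + 3) + 7)/4 = 7/4 - (-20/1 + 7)/4 = 7/4 - (-20 + 7)/4 = 7/4 - 1/4*(-13) = 7/4 + 13/4 = 5)
(D(-9) + l)**2 = ((-9)**3 + 5)**2 = (-729 + 5)**2 = (-724)**2 = 524176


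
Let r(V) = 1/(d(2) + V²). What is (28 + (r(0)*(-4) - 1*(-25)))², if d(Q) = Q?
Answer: 2601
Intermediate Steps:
r(V) = 1/(2 + V²)
(28 + (r(0)*(-4) - 1*(-25)))² = (28 + (-4/(2 + 0²) - 1*(-25)))² = (28 + (-4/(2 + 0) + 25))² = (28 + (-4/2 + 25))² = (28 + ((½)*(-4) + 25))² = (28 + (-2 + 25))² = (28 + 23)² = 51² = 2601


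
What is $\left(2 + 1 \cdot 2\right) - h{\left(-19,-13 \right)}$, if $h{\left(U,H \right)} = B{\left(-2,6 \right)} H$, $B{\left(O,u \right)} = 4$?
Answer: $56$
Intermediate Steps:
$h{\left(U,H \right)} = 4 H$
$\left(2 + 1 \cdot 2\right) - h{\left(-19,-13 \right)} = \left(2 + 1 \cdot 2\right) - 4 \left(-13\right) = \left(2 + 2\right) - -52 = 4 + 52 = 56$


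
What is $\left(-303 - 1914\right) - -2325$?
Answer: $108$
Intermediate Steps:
$\left(-303 - 1914\right) - -2325 = -2217 + 2325 = 108$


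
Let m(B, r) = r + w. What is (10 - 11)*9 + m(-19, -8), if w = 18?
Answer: 1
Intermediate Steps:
m(B, r) = 18 + r (m(B, r) = r + 18 = 18 + r)
(10 - 11)*9 + m(-19, -8) = (10 - 11)*9 + (18 - 8) = -1*9 + 10 = -9 + 10 = 1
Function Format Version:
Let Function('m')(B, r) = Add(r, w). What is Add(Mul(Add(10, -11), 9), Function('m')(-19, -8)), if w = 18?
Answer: 1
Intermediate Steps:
Function('m')(B, r) = Add(18, r) (Function('m')(B, r) = Add(r, 18) = Add(18, r))
Add(Mul(Add(10, -11), 9), Function('m')(-19, -8)) = Add(Mul(Add(10, -11), 9), Add(18, -8)) = Add(Mul(-1, 9), 10) = Add(-9, 10) = 1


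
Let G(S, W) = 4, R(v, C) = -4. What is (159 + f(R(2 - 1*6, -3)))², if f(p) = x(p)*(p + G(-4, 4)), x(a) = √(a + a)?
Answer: 25281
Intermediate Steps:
x(a) = √2*√a (x(a) = √(2*a) = √2*√a)
f(p) = √2*√p*(4 + p) (f(p) = (√2*√p)*(p + 4) = (√2*√p)*(4 + p) = √2*√p*(4 + p))
(159 + f(R(2 - 1*6, -3)))² = (159 + √2*√(-4)*(4 - 4))² = (159 + √2*(2*I)*0)² = (159 + 0)² = 159² = 25281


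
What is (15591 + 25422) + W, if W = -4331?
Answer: 36682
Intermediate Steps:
(15591 + 25422) + W = (15591 + 25422) - 4331 = 41013 - 4331 = 36682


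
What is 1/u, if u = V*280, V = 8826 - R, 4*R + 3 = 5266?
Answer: 1/2102870 ≈ 4.7554e-7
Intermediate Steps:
R = 5263/4 (R = -¾ + (¼)*5266 = -¾ + 2633/2 = 5263/4 ≈ 1315.8)
V = 30041/4 (V = 8826 - 1*5263/4 = 8826 - 5263/4 = 30041/4 ≈ 7510.3)
u = 2102870 (u = (30041/4)*280 = 2102870)
1/u = 1/2102870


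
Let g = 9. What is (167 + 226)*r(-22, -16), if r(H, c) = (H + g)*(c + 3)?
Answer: 66417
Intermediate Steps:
r(H, c) = (3 + c)*(9 + H) (r(H, c) = (H + 9)*(c + 3) = (9 + H)*(3 + c) = (3 + c)*(9 + H))
(167 + 226)*r(-22, -16) = (167 + 226)*(27 + 3*(-22) + 9*(-16) - 22*(-16)) = 393*(27 - 66 - 144 + 352) = 393*169 = 66417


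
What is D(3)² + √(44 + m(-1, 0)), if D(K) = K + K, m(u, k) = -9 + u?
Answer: 36 + √34 ≈ 41.831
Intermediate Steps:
D(K) = 2*K
D(3)² + √(44 + m(-1, 0)) = (2*3)² + √(44 + (-9 - 1)) = 6² + √(44 - 10) = 36 + √34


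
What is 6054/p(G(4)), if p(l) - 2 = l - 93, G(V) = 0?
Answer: -6054/91 ≈ -66.527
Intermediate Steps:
p(l) = -91 + l (p(l) = 2 + (l - 93) = 2 + (-93 + l) = -91 + l)
6054/p(G(4)) = 6054/(-91 + 0) = 6054/(-91) = 6054*(-1/91) = -6054/91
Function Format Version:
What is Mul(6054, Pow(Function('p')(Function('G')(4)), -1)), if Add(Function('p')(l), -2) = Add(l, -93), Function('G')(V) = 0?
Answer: Rational(-6054, 91) ≈ -66.527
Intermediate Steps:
Function('p')(l) = Add(-91, l) (Function('p')(l) = Add(2, Add(l, -93)) = Add(2, Add(-93, l)) = Add(-91, l))
Mul(6054, Pow(Function('p')(Function('G')(4)), -1)) = Mul(6054, Pow(Add(-91, 0), -1)) = Mul(6054, Pow(-91, -1)) = Mul(6054, Rational(-1, 91)) = Rational(-6054, 91)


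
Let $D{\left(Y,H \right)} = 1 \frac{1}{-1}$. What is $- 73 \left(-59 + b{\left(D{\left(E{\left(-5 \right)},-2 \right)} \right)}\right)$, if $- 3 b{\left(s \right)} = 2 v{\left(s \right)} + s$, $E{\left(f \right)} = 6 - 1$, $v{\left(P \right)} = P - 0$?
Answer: $4234$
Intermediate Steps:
$v{\left(P \right)} = P$ ($v{\left(P \right)} = P + 0 = P$)
$E{\left(f \right)} = 5$
$D{\left(Y,H \right)} = -1$ ($D{\left(Y,H \right)} = 1 \left(-1\right) = -1$)
$b{\left(s \right)} = - s$ ($b{\left(s \right)} = - \frac{2 s + s}{3} = - \frac{3 s}{3} = - s$)
$- 73 \left(-59 + b{\left(D{\left(E{\left(-5 \right)},-2 \right)} \right)}\right) = - 73 \left(-59 - -1\right) = - 73 \left(-59 + 1\right) = \left(-73\right) \left(-58\right) = 4234$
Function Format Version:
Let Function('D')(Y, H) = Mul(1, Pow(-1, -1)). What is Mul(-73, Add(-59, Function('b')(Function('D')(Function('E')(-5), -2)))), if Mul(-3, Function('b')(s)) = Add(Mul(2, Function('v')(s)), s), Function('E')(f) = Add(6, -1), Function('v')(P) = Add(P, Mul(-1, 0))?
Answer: 4234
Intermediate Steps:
Function('v')(P) = P (Function('v')(P) = Add(P, 0) = P)
Function('E')(f) = 5
Function('D')(Y, H) = -1 (Function('D')(Y, H) = Mul(1, -1) = -1)
Function('b')(s) = Mul(-1, s) (Function('b')(s) = Mul(Rational(-1, 3), Add(Mul(2, s), s)) = Mul(Rational(-1, 3), Mul(3, s)) = Mul(-1, s))
Mul(-73, Add(-59, Function('b')(Function('D')(Function('E')(-5), -2)))) = Mul(-73, Add(-59, Mul(-1, -1))) = Mul(-73, Add(-59, 1)) = Mul(-73, -58) = 4234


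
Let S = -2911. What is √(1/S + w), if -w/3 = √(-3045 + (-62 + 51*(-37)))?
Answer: √(-2911 - 25421763*I*√4994)/2911 ≈ 10.296 - 10.296*I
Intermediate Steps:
w = -3*I*√4994 (w = -3*√(-3045 + (-62 + 51*(-37))) = -3*√(-3045 + (-62 - 1887)) = -3*√(-3045 - 1949) = -3*I*√4994 ≈ -212.0*I)
√(1/S + w) = √(1/(-2911) - 3*I*√4994) = √(-1/2911 - 3*I*√4994)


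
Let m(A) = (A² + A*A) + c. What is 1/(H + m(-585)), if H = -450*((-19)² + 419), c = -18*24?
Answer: 1/333018 ≈ 3.0028e-6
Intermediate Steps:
c = -432
m(A) = -432 + 2*A² (m(A) = (A² + A*A) - 432 = (A² + A²) - 432 = 2*A² - 432 = -432 + 2*A²)
H = -351000 (H = -450*(361 + 419) = -450*780 = -351000)
1/(H + m(-585)) = 1/(-351000 + (-432 + 2*(-585)²)) = 1/(-351000 + (-432 + 2*342225)) = 1/(-351000 + (-432 + 684450)) = 1/(-351000 + 684018) = 1/333018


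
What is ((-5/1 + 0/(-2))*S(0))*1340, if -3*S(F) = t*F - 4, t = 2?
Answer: -26800/3 ≈ -8933.3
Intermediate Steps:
S(F) = 4/3 - 2*F/3 (S(F) = -(2*F - 4)/3 = -(-4 + 2*F)/3 = 4/3 - 2*F/3)
((-5/1 + 0/(-2))*S(0))*1340 = ((-5/1 + 0/(-2))*(4/3 - 2/3*0))*1340 = ((-5*1 + 0*(-1/2))*(4/3 + 0))*1340 = ((-5 + 0)*(4/3))*1340 = -5*4/3*1340 = -20/3*1340 = -26800/3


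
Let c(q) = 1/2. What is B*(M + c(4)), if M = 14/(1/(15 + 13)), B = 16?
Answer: 6280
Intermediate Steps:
c(q) = 1/2
M = 392 (M = 14/(1/28) = 14*28 = 392)
B*(M + c(4)) = 16*(392 + 1/2) = 16*(785/2) = 6280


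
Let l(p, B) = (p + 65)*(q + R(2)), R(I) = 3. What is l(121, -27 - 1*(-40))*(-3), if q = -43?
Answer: 22320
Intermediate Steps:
l(p, B) = -2600 - 40*p (l(p, B) = (p + 65)*(-43 + 3) = (65 + p)*(-40) = -2600 - 40*p)
l(121, -27 - 1*(-40))*(-3) = (-2600 - 40*121)*(-3) = (-2600 - 4840)*(-3) = -7440*(-3) = 22320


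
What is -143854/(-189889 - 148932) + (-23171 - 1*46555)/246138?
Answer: 1963883801/13899453883 ≈ 0.14129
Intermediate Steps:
-143854/(-189889 - 148932) + (-23171 - 1*46555)/246138 = -143854/(-338821) + (-23171 - 46555)*(1/246138) = -143854*(-1/338821) - 69726*1/246138 = 143854/338821 - 11621/41023 = 1963883801/13899453883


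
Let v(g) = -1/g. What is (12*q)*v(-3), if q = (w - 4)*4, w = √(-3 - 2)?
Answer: -64 + 16*I*√5 ≈ -64.0 + 35.777*I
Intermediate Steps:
w = I*√5 (w = √(-5) = I*√5 ≈ 2.2361*I)
q = -16 + 4*I*√5 (q = (I*√5 - 4)*4 = (-4 + I*√5)*4 = -16 + 4*I*√5 ≈ -16.0 + 8.9443*I)
(12*q)*v(-3) = (12*(-16 + 4*I*√5))*(-1/(-3)) = (-192 + 48*I*√5)*(-1*(-⅓)) = (-192 + 48*I*√5)*(⅓) = -64 + 16*I*√5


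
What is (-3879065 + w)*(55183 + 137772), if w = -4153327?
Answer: -1549890198360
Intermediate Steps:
(-3879065 + w)*(55183 + 137772) = (-3879065 - 4153327)*(55183 + 137772) = -8032392*192955 = -1549890198360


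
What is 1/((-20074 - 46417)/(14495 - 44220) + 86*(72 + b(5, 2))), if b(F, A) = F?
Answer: 29725/196905441 ≈ 0.00015096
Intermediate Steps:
1/((-20074 - 46417)/(14495 - 44220) + 86*(72 + b(5, 2))) = 1/((-20074 - 46417)/(14495 - 44220) + 86*(72 + 5)) = 1/(-66491/(-29725) + 86*77) = 1/(-66491*(-1/29725) + 6622) = 1/(66491/29725 + 6622) = 1/(196905441/29725) = 29725/196905441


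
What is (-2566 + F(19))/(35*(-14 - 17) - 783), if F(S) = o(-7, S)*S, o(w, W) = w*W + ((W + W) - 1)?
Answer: 2195/934 ≈ 2.3501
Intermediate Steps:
o(w, W) = -1 + 2*W + W*w (o(w, W) = W*w + (2*W - 1) = W*w + (-1 + 2*W) = -1 + 2*W + W*w)
F(S) = S*(-1 - 5*S) (F(S) = (-1 + 2*S + S*(-7))*S = (-1 + 2*S - 7*S)*S = (-1 - 5*S)*S = S*(-1 - 5*S))
(-2566 + F(19))/(35*(-14 - 17) - 783) = (-2566 + 19*(-1 - 5*19))/(35*(-14 - 17) - 783) = (-2566 + 19*(-1 - 95))/(35*(-31) - 783) = (-2566 + 19*(-96))/(-1085 - 783) = (-2566 - 1824)/(-1868) = -4390*(-1/1868) = 2195/934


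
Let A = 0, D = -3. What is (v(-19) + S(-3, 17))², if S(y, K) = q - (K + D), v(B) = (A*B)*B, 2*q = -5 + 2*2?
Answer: 841/4 ≈ 210.25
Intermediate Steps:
q = -½ (q = (-5 + 2*2)/2 = (-5 + 4)/2 = (½)*(-1) = -½ ≈ -0.50000)
v(B) = 0 (v(B) = (0*B)*B = 0*B = 0)
S(y, K) = 5/2 - K (S(y, K) = -½ - (K - 3) = -½ - (-3 + K) = -½ + (3 - K) = 5/2 - K)
(v(-19) + S(-3, 17))² = (0 + (5/2 - 1*17))² = (0 + (5/2 - 17))² = (0 - 29/2)² = (-29/2)² = 841/4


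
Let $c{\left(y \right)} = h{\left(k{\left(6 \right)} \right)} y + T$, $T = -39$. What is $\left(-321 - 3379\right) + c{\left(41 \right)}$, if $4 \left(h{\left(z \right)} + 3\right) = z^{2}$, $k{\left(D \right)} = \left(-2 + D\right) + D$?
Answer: $-2837$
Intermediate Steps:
$k{\left(D \right)} = -2 + 2 D$
$h{\left(z \right)} = -3 + \frac{z^{2}}{4}$
$c{\left(y \right)} = -39 + 22 y$ ($c{\left(y \right)} = \left(-3 + \frac{\left(-2 + 2 \cdot 6\right)^{2}}{4}\right) y - 39 = \left(-3 + \frac{\left(-2 + 12\right)^{2}}{4}\right) y - 39 = \left(-3 + \frac{10^{2}}{4}\right) y - 39 = \left(-3 + \frac{1}{4} \cdot 100\right) y - 39 = \left(-3 + 25\right) y - 39 = 22 y - 39 = -39 + 22 y$)
$\left(-321 - 3379\right) + c{\left(41 \right)} = \left(-321 - 3379\right) + \left(-39 + 22 \cdot 41\right) = -3700 + \left(-39 + 902\right) = -3700 + 863 = -2837$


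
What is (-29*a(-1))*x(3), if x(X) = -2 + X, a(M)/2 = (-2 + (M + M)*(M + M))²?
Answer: -232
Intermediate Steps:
a(M) = 2*(-2 + 4*M²)² (a(M) = 2*(-2 + (M + M)*(M + M))² = 2*(-2 + (2*M)*(2*M))² = 2*(-2 + 4*M²)²)
(-29*a(-1))*x(3) = (-232*(-1 + 2*(-1)²)²)*(-2 + 3) = -232*(-1 + 2*1)²*1 = -232*(-1 + 2)²*1 = -232*1²*1 = -232*1 = -232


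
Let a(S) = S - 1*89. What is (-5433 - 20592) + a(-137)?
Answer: -26251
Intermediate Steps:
a(S) = -89 + S (a(S) = S - 89 = -89 + S)
(-5433 - 20592) + a(-137) = (-5433 - 20592) + (-89 - 137) = -26025 - 226 = -26251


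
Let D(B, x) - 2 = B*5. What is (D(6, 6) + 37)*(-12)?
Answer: -828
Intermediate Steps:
D(B, x) = 2 + 5*B (D(B, x) = 2 + B*5 = 2 + 5*B)
(D(6, 6) + 37)*(-12) = ((2 + 5*6) + 37)*(-12) = ((2 + 30) + 37)*(-12) = (32 + 37)*(-12) = 69*(-12) = -828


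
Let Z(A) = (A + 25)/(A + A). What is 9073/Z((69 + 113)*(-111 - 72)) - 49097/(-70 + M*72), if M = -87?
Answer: 3829717859041/210801854 ≈ 18167.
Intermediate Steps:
Z(A) = (25 + A)/(2*A) (Z(A) = (25 + A)/((2*A)) = (25 + A)*(1/(2*A)) = (25 + A)/(2*A))
9073/Z((69 + 113)*(-111 - 72)) - 49097/(-70 + M*72) = 9073/(((25 + (69 + 113)*(-111 - 72))/(2*(((69 + 113)*(-111 - 72)))))) - 49097/(-70 - 87*72) = 9073/(((25 + 182*(-183))/(2*((182*(-183)))))) - 49097/(-70 - 6264) = 9073/(((½)*(25 - 33306)/(-33306))) - 49097/(-6334) = 9073/(((½)*(-1/33306)*(-33281))) - 49097*(-1/6334) = 9073/(33281/66612) + 49097/6334 = 9073*(66612/33281) + 49097/6334 = 604370676/33281 + 49097/6334 = 3829717859041/210801854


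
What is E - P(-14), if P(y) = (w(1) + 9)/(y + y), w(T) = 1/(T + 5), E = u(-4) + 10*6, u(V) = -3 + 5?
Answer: 10471/168 ≈ 62.327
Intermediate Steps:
u(V) = 2
E = 62 (E = 2 + 10*6 = 2 + 60 = 62)
w(T) = 1/(5 + T)
P(y) = 55/(12*y) (P(y) = (1/(5 + 1) + 9)/(y + y) = (1/6 + 9)/((2*y)) = (⅙ + 9)*(1/(2*y)) = 55*(1/(2*y))/6 = 55/(12*y))
E - P(-14) = 62 - 55/(12*(-14)) = 62 - 55*(-1)/(12*14) = 62 - 1*(-55/168) = 62 + 55/168 = 10471/168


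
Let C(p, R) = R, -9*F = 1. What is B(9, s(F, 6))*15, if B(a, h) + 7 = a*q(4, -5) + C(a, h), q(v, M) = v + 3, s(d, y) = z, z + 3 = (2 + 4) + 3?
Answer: 930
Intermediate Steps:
F = -⅑ (F = -⅑*1 = -⅑ ≈ -0.11111)
z = 6 (z = -3 + ((2 + 4) + 3) = -3 + (6 + 3) = -3 + 9 = 6)
s(d, y) = 6
q(v, M) = 3 + v
B(a, h) = -7 + h + 7*a (B(a, h) = -7 + (a*(3 + 4) + h) = -7 + (a*7 + h) = -7 + (7*a + h) = -7 + (h + 7*a) = -7 + h + 7*a)
B(9, s(F, 6))*15 = (-7 + 6 + 7*9)*15 = (-7 + 6 + 63)*15 = 62*15 = 930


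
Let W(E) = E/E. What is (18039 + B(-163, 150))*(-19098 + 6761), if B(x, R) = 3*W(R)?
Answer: -222584154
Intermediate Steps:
W(E) = 1
B(x, R) = 3 (B(x, R) = 3*1 = 3)
(18039 + B(-163, 150))*(-19098 + 6761) = (18039 + 3)*(-19098 + 6761) = 18042*(-12337) = -222584154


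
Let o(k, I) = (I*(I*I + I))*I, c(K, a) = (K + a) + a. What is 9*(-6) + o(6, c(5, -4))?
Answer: 0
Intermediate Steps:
c(K, a) = K + 2*a
o(k, I) = I**2*(I + I**2) (o(k, I) = (I*(I**2 + I))*I = (I*(I + I**2))*I = I**2*(I + I**2))
9*(-6) + o(6, c(5, -4)) = 9*(-6) + (5 + 2*(-4))**3*(1 + (5 + 2*(-4))) = -54 + (5 - 8)**3*(1 + (5 - 8)) = -54 + (-3)**3*(1 - 3) = -54 - 27*(-2) = -54 + 54 = 0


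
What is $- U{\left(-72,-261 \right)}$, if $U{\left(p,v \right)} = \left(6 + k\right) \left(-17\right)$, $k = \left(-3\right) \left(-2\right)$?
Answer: $204$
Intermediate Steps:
$k = 6$
$U{\left(p,v \right)} = -204$ ($U{\left(p,v \right)} = \left(6 + 6\right) \left(-17\right) = 12 \left(-17\right) = -204$)
$- U{\left(-72,-261 \right)} = \left(-1\right) \left(-204\right) = 204$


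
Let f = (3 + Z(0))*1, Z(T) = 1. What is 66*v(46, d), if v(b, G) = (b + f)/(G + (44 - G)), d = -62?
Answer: 75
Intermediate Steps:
f = 4 (f = (3 + 1)*1 = 4*1 = 4)
v(b, G) = 1/11 + b/44 (v(b, G) = (b + 4)/(G + (44 - G)) = (4 + b)/44 = (4 + b)*(1/44) = 1/11 + b/44)
66*v(46, d) = 66*(1/11 + (1/44)*46) = 66*(1/11 + 23/22) = 66*(25/22) = 75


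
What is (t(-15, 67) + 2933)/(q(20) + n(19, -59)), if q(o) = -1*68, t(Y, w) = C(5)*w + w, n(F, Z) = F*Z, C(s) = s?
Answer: -115/41 ≈ -2.8049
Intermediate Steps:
t(Y, w) = 6*w (t(Y, w) = 5*w + w = 6*w)
q(o) = -68
(t(-15, 67) + 2933)/(q(20) + n(19, -59)) = (6*67 + 2933)/(-68 + 19*(-59)) = (402 + 2933)/(-68 - 1121) = 3335/(-1189) = 3335*(-1/1189) = -115/41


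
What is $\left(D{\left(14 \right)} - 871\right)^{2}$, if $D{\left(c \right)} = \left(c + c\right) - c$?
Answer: $734449$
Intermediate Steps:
$D{\left(c \right)} = c$ ($D{\left(c \right)} = 2 c - c = c$)
$\left(D{\left(14 \right)} - 871\right)^{2} = \left(14 - 871\right)^{2} = \left(-857\right)^{2} = 734449$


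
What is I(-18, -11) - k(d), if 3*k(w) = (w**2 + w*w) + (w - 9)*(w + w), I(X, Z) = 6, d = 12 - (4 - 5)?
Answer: -424/3 ≈ -141.33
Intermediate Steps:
d = 13 (d = 12 - 1*(-1) = 12 + 1 = 13)
k(w) = 2*w**2/3 + 2*w*(-9 + w)/3 (k(w) = ((w**2 + w*w) + (w - 9)*(w + w))/3 = ((w**2 + w**2) + (-9 + w)*(2*w))/3 = (2*w**2 + 2*w*(-9 + w))/3 = 2*w**2/3 + 2*w*(-9 + w)/3)
I(-18, -11) - k(d) = 6 - 2*13*(-9 + 2*13)/3 = 6 - 2*13*(-9 + 26)/3 = 6 - 2*13*17/3 = 6 - 1*442/3 = 6 - 442/3 = -424/3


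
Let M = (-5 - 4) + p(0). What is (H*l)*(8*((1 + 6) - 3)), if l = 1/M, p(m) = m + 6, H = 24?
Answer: -256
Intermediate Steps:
p(m) = 6 + m
M = -3 (M = (-5 - 4) + (6 + 0) = -9 + 6 = -3)
l = -⅓ (l = 1/(-3) = -⅓ ≈ -0.33333)
(H*l)*(8*((1 + 6) - 3)) = (24*(-⅓))*(8*((1 + 6) - 3)) = -64*(7 - 3) = -64*4 = -8*32 = -256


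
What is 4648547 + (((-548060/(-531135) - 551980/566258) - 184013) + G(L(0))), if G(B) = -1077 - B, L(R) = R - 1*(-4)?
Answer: 12203869586775947/2734176753 ≈ 4.4635e+6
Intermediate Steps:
L(R) = 4 + R (L(R) = R + 4 = 4 + R)
4648547 + (((-548060/(-531135) - 551980/566258) - 184013) + G(L(0))) = 4648547 + (((-548060/(-531135) - 551980/566258) - 184013) + (-1077 - (4 + 0))) = 4648547 + (((-548060*(-1/531135) - 551980*1/566258) - 184013) + (-1077 - 1*4)) = 4648547 + (((109612/106227 - 25090/25739) - 184013) + (-1077 - 4)) = 4648547 + ((156067838/2734176753 - 184013) - 1081) = 4648547 + (-503123910781951/2734176753 - 1081) = 4648547 - 506079555851944/2734176753 = 12203869586775947/2734176753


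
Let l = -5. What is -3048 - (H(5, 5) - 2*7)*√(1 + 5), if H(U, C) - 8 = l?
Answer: -3048 + 11*√6 ≈ -3021.1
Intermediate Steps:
H(U, C) = 3 (H(U, C) = 8 - 5 = 3)
-3048 - (H(5, 5) - 2*7)*√(1 + 5) = -3048 - (3 - 2*7)*√(1 + 5) = -3048 - (3 - 14)*√6 = -3048 - (-11)*√6 = -3048 + 11*√6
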